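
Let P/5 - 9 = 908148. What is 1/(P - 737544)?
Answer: 1/3803241 ≈ 2.6293e-7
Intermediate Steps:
P = 4540785 (P = 45 + 5*908148 = 45 + 4540740 = 4540785)
1/(P - 737544) = 1/(4540785 - 737544) = 1/3803241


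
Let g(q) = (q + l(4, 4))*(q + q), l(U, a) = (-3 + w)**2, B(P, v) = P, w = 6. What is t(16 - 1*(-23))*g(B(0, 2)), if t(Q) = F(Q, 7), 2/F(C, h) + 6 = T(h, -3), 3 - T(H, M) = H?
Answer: 0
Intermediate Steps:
T(H, M) = 3 - H
F(C, h) = 2/(-3 - h) (F(C, h) = 2/(-6 + (3 - h)) = 2/(-3 - h))
l(U, a) = 9 (l(U, a) = (-3 + 6)**2 = 3**2 = 9)
t(Q) = -1/5 (t(Q) = -2/(3 + 7) = -2/10 = -2*1/10 = -1/5)
g(q) = 2*q*(9 + q) (g(q) = (q + 9)*(q + q) = (9 + q)*(2*q) = 2*q*(9 + q))
t(16 - 1*(-23))*g(B(0, 2)) = -2*0*(9 + 0)/5 = -2*0*9/5 = -1/5*0 = 0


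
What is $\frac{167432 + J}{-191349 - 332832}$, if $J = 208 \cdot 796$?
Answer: $- \frac{111000}{174727} \approx -0.63528$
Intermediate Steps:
$J = 165568$
$\frac{167432 + J}{-191349 - 332832} = \frac{167432 + 165568}{-191349 - 332832} = \frac{333000}{-524181} = 333000 \left(- \frac{1}{524181}\right) = - \frac{111000}{174727}$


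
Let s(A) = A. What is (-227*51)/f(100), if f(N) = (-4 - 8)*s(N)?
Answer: 3859/400 ≈ 9.6475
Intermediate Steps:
f(N) = -12*N (f(N) = (-4 - 8)*N = -12*N)
(-227*51)/f(100) = (-227*51)/((-12*100)) = -11577/(-1200) = -11577*(-1/1200) = 3859/400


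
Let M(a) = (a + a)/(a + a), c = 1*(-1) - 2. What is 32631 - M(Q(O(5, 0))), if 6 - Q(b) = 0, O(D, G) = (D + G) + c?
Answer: 32630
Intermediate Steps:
c = -3 (c = -1 - 2 = -3)
O(D, G) = -3 + D + G (O(D, G) = (D + G) - 3 = -3 + D + G)
Q(b) = 6 (Q(b) = 6 - 1*0 = 6 + 0 = 6)
M(a) = 1 (M(a) = (2*a)/((2*a)) = (2*a)*(1/(2*a)) = 1)
32631 - M(Q(O(5, 0))) = 32631 - 1*1 = 32631 - 1 = 32630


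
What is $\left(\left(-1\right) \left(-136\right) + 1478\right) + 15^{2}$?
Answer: $1839$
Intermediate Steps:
$\left(\left(-1\right) \left(-136\right) + 1478\right) + 15^{2} = \left(136 + 1478\right) + 225 = 1614 + 225 = 1839$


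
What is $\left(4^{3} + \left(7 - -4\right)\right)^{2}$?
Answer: $5625$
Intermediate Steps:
$\left(4^{3} + \left(7 - -4\right)\right)^{2} = \left(64 + \left(7 + 4\right)\right)^{2} = \left(64 + 11\right)^{2} = 75^{2} = 5625$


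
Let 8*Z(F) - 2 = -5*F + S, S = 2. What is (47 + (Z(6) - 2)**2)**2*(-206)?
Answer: -146594647/128 ≈ -1.1453e+6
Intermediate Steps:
Z(F) = 1/2 - 5*F/8 (Z(F) = 1/4 + (-5*F + 2)/8 = 1/4 + (2 - 5*F)/8 = 1/4 + (1/4 - 5*F/8) = 1/2 - 5*F/8)
(47 + (Z(6) - 2)**2)**2*(-206) = (47 + ((1/2 - 5/8*6) - 2)**2)**2*(-206) = (47 + ((1/2 - 15/4) - 2)**2)**2*(-206) = (47 + (-13/4 - 2)**2)**2*(-206) = (47 + (-21/4)**2)**2*(-206) = (47 + 441/16)**2*(-206) = (1193/16)**2*(-206) = (1423249/256)*(-206) = -146594647/128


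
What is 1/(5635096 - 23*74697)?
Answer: 1/3917065 ≈ 2.5529e-7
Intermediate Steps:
1/(5635096 - 23*74697) = 1/(5635096 - 1718031) = 1/3917065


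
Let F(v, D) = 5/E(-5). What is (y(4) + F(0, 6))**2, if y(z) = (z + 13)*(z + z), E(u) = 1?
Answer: 19881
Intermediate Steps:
F(v, D) = 5 (F(v, D) = 5/1 = 5*1 = 5)
y(z) = 2*z*(13 + z) (y(z) = (13 + z)*(2*z) = 2*z*(13 + z))
(y(4) + F(0, 6))**2 = (2*4*(13 + 4) + 5)**2 = (2*4*17 + 5)**2 = (136 + 5)**2 = 141**2 = 19881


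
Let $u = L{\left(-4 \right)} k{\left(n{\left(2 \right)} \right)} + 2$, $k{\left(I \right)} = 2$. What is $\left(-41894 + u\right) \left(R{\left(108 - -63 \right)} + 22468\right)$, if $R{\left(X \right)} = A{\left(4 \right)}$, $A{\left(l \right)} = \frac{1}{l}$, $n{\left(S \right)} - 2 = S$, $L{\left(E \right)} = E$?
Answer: $-941419675$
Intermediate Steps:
$n{\left(S \right)} = 2 + S$
$R{\left(X \right)} = \frac{1}{4}$
$u = -6$ ($u = \left(-4\right) 2 + 2 = -8 + 2 = -6$)
$\left(-41894 + u\right) \left(R{\left(108 - -63 \right)} + 22468\right) = \left(-41894 - 6\right) \left(\frac{1}{4} + 22468\right) = \left(-41900\right) \frac{89873}{4} = -941419675$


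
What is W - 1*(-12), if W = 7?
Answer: 19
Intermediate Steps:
W - 1*(-12) = 7 - 1*(-12) = 7 + 12 = 19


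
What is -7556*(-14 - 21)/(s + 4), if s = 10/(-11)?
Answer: 1454530/17 ≈ 85561.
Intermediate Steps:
s = -10/11 (s = 10*(-1/11) = -10/11 ≈ -0.90909)
-7556*(-14 - 21)/(s + 4) = -7556*(-14 - 21)/(-10/11 + 4) = -(-264460)/34/11 = -(-264460)*11/34 = -7556*(-385/34) = 1454530/17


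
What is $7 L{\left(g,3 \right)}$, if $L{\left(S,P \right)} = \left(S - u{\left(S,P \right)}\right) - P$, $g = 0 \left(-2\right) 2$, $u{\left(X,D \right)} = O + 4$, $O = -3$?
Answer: $-28$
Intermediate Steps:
$u{\left(X,D \right)} = 1$ ($u{\left(X,D \right)} = -3 + 4 = 1$)
$g = 0$ ($g = 0 \cdot 2 = 0$)
$L{\left(S,P \right)} = -1 + S - P$ ($L{\left(S,P \right)} = \left(S - 1\right) - P = \left(-1 + S\right) - P = -1 + S - P$)
$7 L{\left(g,3 \right)} = 7 \left(-1 + 0 - 3\right) = 7 \left(-4\right) = -28$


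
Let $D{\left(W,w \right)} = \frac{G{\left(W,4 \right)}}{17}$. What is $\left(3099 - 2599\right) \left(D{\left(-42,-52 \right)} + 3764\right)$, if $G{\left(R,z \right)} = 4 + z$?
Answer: $\frac{31998000}{17} \approx 1.8822 \cdot 10^{6}$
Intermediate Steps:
$D{\left(W,w \right)} = \frac{8}{17}$ ($D{\left(W,w \right)} = \frac{4 + 4}{17} = 8 \cdot \frac{1}{17} = \frac{8}{17}$)
$\left(3099 - 2599\right) \left(D{\left(-42,-52 \right)} + 3764\right) = \left(3099 - 2599\right) \left(\frac{8}{17} + 3764\right) = 500 \cdot \frac{63996}{17} = \frac{31998000}{17}$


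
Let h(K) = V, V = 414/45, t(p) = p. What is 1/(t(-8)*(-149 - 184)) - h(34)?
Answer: -122539/13320 ≈ -9.1996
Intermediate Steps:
V = 46/5 (V = 414*(1/45) = 46/5 ≈ 9.2000)
h(K) = 46/5
1/(t(-8)*(-149 - 184)) - h(34) = 1/(-8*(-149 - 184)) - 1*46/5 = 1/(-8*(-333)) - 46/5 = 1/2664 - 46/5 = -122539/13320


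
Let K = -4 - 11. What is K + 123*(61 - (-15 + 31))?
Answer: 5520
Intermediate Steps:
K = -15
K + 123*(61 - (-15 + 31)) = -15 + 123*(61 - (-15 + 31)) = -15 + 123*(61 - 1*16) = -15 + 123*(61 - 16) = -15 + 123*45 = -15 + 5535 = 5520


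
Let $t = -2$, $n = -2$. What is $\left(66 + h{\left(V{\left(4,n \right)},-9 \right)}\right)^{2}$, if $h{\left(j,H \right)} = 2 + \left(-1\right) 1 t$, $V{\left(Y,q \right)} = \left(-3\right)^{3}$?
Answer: $4900$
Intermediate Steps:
$V{\left(Y,q \right)} = -27$
$h{\left(j,H \right)} = 4$ ($h{\left(j,H \right)} = 2 + \left(-1\right) 1 \left(-2\right) = 2 - -2 = 2 + 2 = 4$)
$\left(66 + h{\left(V{\left(4,n \right)},-9 \right)}\right)^{2} = \left(66 + 4\right)^{2} = 70^{2} = 4900$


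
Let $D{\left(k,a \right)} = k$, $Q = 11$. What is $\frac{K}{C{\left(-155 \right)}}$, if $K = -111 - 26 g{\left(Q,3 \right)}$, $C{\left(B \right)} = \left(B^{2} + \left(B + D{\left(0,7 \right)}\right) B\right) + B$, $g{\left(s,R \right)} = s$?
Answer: $- \frac{397}{47895} \approx -0.008289$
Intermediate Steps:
$C{\left(B \right)} = B + 2 B^{2}$ ($C{\left(B \right)} = \left(B^{2} + \left(B + 0\right) B\right) + B = \left(B^{2} + B B\right) + B = \left(B^{2} + B^{2}\right) + B = 2 B^{2} + B = B + 2 B^{2}$)
$K = -397$ ($K = -111 - 286 = -397$)
$\frac{K}{C{\left(-155 \right)}} = - \frac{397}{\left(-155\right) \left(1 + 2 \left(-155\right)\right)} = - \frac{397}{\left(-155\right) \left(1 - 310\right)} = - \frac{397}{\left(-155\right) \left(-309\right)} = - \frac{397}{47895}$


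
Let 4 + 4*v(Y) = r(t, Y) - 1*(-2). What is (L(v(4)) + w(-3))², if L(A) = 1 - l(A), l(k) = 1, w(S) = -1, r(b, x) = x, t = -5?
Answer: 1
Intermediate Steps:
v(Y) = -½ + Y/4 (v(Y) = -1 + (Y - 1*(-2))/4 = -1 + (Y + 2)/4 = -1 + (2 + Y)/4 = -1 + (½ + Y/4) = -½ + Y/4)
L(A) = 0 (L(A) = 1 - 1*1 = 1 - 1 = 0)
(L(v(4)) + w(-3))² = (0 - 1)² = (-1)² = 1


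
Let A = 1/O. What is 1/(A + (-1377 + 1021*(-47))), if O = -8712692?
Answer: -8712692/430093327889 ≈ -2.0258e-5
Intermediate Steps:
A = -1/8712692 (A = 1/(-8712692) = -1/8712692 ≈ -1.1478e-7)
1/(A + (-1377 + 1021*(-47))) = 1/(-1/8712692 + (-1377 + 1021*(-47))) = 1/(-1/8712692 + (-1377 - 47987)) = 1/(-1/8712692 - 49364) = 1/(-430093327889/8712692) = -8712692/430093327889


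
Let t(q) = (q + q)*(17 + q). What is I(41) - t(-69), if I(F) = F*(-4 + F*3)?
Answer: -2297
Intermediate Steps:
t(q) = 2*q*(17 + q) (t(q) = (2*q)*(17 + q) = 2*q*(17 + q))
I(F) = F*(-4 + 3*F)
I(41) - t(-69) = 41*(-4 + 3*41) - 2*(-69)*(17 - 69) = 41*(-4 + 123) - 2*(-69)*(-52) = 41*119 - 1*7176 = 4879 - 7176 = -2297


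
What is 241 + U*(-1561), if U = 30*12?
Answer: -561719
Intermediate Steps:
U = 360
241 + U*(-1561) = 241 + 360*(-1561) = 241 - 561960 = -561719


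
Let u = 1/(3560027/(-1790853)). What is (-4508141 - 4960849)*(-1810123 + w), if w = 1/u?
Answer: 10231773216532008180/596951 ≈ 1.7140e+13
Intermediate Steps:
u = -1790853/3560027 (u = 1/(3560027*(-1/1790853)) = 1/(-3560027/1790853) = -1790853/3560027 ≈ -0.50305)
w = -3560027/1790853 (w = 1/(-1790853/3560027) = -3560027/1790853 ≈ -1.9879)
(-4508141 - 4960849)*(-1810123 + w) = (-4508141 - 4960849)*(-1810123 - 3560027/1790853) = -9468990*(-3241667764946/1790853) = 10231773216532008180/596951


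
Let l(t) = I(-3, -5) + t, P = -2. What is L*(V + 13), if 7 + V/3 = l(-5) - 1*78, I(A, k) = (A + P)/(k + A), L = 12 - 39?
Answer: 55107/8 ≈ 6888.4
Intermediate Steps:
L = -27
I(A, k) = (-2 + A)/(A + k) (I(A, k) = (A - 2)/(k + A) = (-2 + A)/(A + k))
l(t) = 5/8 + t (l(t) = (-2 - 3)/(-3 - 5) + t = -5/(-8) + t = -1/8*(-5) + t = 5/8 + t)
V = -2145/8 (V = -21 + 3*((5/8 - 5) - 1*78) = -21 + 3*(-35/8 - 78) = -21 + 3*(-659/8) = -21 - 1977/8 = -2145/8 ≈ -268.13)
L*(V + 13) = -27*(-2145/8 + 13) = -27*(-2041/8) = 55107/8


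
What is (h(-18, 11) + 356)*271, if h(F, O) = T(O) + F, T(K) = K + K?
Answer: 97560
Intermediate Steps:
T(K) = 2*K
h(F, O) = F + 2*O (h(F, O) = 2*O + F = F + 2*O)
(h(-18, 11) + 356)*271 = ((-18 + 2*11) + 356)*271 = ((-18 + 22) + 356)*271 = (4 + 356)*271 = 360*271 = 97560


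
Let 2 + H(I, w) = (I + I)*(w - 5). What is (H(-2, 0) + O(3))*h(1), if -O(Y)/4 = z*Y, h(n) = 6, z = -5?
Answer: 468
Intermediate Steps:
H(I, w) = -2 + 2*I*(-5 + w) (H(I, w) = -2 + (I + I)*(w - 5) = -2 + (2*I)*(-5 + w) = -2 + 2*I*(-5 + w))
O(Y) = 20*Y (O(Y) = -(-20)*Y = 20*Y)
(H(-2, 0) + O(3))*h(1) = ((-2 - 10*(-2) + 2*(-2)*0) + 20*3)*6 = ((-2 + 20 + 0) + 60)*6 = (18 + 60)*6 = 78*6 = 468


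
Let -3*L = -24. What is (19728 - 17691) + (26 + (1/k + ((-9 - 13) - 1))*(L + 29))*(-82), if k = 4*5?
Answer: 695353/10 ≈ 69535.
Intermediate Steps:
k = 20
L = 8 (L = -1/3*(-24) = 8)
(19728 - 17691) + (26 + (1/k + ((-9 - 13) - 1))*(L + 29))*(-82) = (19728 - 17691) + (26 + (1/20 + ((-9 - 13) - 1))*(8 + 29))*(-82) = 2037 + (26 + (1/20 + (-22 - 1))*37)*(-82) = 2037 + (26 + (1/20 - 23)*37)*(-82) = 2037 + (26 - 459/20*37)*(-82) = 2037 + (26 - 16983/20)*(-82) = 2037 - 16463/20*(-82) = 2037 + 674983/10 = 695353/10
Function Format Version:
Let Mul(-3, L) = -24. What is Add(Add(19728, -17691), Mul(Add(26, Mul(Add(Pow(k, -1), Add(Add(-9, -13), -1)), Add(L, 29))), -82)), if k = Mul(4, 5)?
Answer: Rational(695353, 10) ≈ 69535.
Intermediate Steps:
k = 20
L = 8 (L = Mul(Rational(-1, 3), -24) = 8)
Add(Add(19728, -17691), Mul(Add(26, Mul(Add(Pow(k, -1), Add(Add(-9, -13), -1)), Add(L, 29))), -82)) = Add(Add(19728, -17691), Mul(Add(26, Mul(Add(Pow(20, -1), Add(Add(-9, -13), -1)), Add(8, 29))), -82)) = Add(2037, Mul(Add(26, Mul(Add(Rational(1, 20), Add(-22, -1)), 37)), -82)) = Add(2037, Mul(Add(26, Mul(Add(Rational(1, 20), -23), 37)), -82)) = Add(2037, Mul(Add(26, Mul(Rational(-459, 20), 37)), -82)) = Add(2037, Mul(Add(26, Rational(-16983, 20)), -82)) = Add(2037, Mul(Rational(-16463, 20), -82)) = Add(2037, Rational(674983, 10)) = Rational(695353, 10)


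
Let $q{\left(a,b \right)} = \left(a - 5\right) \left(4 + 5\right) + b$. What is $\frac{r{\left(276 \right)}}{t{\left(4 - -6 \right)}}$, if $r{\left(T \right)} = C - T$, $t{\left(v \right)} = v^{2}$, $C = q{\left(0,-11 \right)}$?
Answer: $- \frac{83}{25} \approx -3.32$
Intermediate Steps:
$q{\left(a,b \right)} = -45 + b + 9 a$ ($q{\left(a,b \right)} = \left(-5 + a\right) 9 + b = \left(-45 + 9 a\right) + b = -45 + b + 9 a$)
$C = -56$ ($C = -45 - 11 + 9 \cdot 0 = -45 - 11 + 0 = -56$)
$r{\left(T \right)} = -56 - T$
$\frac{r{\left(276 \right)}}{t{\left(4 - -6 \right)}} = \frac{-56 - 276}{\left(4 - -6\right)^{2}} = \frac{-56 - 276}{\left(4 + 6\right)^{2}} = - \frac{332}{10^{2}} = - \frac{332}{100} = \left(-332\right) \frac{1}{100} = - \frac{83}{25}$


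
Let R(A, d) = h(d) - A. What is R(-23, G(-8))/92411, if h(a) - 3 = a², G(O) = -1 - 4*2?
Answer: 107/92411 ≈ 0.0011579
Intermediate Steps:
G(O) = -9 (G(O) = -1 - 8 = -9)
h(a) = 3 + a²
R(A, d) = 3 + d² - A (R(A, d) = (3 + d²) - A = 3 + d² - A)
R(-23, G(-8))/92411 = (3 + (-9)² - 1*(-23))/92411 = (3 + 81 + 23)*(1/92411) = 107*(1/92411) = 107/92411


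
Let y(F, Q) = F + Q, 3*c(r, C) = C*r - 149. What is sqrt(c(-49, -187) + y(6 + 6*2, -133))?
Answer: sqrt(26007)/3 ≈ 53.756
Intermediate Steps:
c(r, C) = -149/3 + C*r/3 (c(r, C) = (C*r - 149)/3 = (-149 + C*r)/3 = -149/3 + C*r/3)
sqrt(c(-49, -187) + y(6 + 6*2, -133)) = sqrt((-149/3 + (1/3)*(-187)*(-49)) + ((6 + 6*2) - 133)) = sqrt((-149/3 + 9163/3) + ((6 + 12) - 133)) = sqrt(9014/3 + (18 - 133)) = sqrt(9014/3 - 115) = sqrt(8669/3) = sqrt(26007)/3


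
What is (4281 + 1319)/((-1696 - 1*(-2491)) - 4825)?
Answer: -560/403 ≈ -1.3896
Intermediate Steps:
(4281 + 1319)/((-1696 - 1*(-2491)) - 4825) = 5600/((-1696 + 2491) - 4825) = 5600/(795 - 4825) = 5600/(-4030) = 5600*(-1/4030) = -560/403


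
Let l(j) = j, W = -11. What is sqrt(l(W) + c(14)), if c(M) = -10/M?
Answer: I*sqrt(574)/7 ≈ 3.4226*I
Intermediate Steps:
sqrt(l(W) + c(14)) = sqrt(-11 - 10/14) = sqrt(-11 - 10*1/14) = sqrt(-11 - 5/7) = sqrt(-82/7) = I*sqrt(574)/7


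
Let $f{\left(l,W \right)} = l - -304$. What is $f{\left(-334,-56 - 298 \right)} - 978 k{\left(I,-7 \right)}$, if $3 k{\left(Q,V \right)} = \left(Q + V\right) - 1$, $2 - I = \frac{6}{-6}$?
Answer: $1600$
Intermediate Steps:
$I = 3$ ($I = 2 - \frac{6}{-6} = 2 - 6 \left(- \frac{1}{6}\right) = 2 - -1 = 2 + 1 = 3$)
$k{\left(Q,V \right)} = - \frac{1}{3} + \frac{Q}{3} + \frac{V}{3}$ ($k{\left(Q,V \right)} = \frac{\left(Q + V\right) - 1}{3} = \frac{-1 + Q + V}{3} = - \frac{1}{3} + \frac{Q}{3} + \frac{V}{3}$)
$f{\left(l,W \right)} = 304 + l$ ($f{\left(l,W \right)} = l + 304 = 304 + l$)
$f{\left(-334,-56 - 298 \right)} - 978 k{\left(I,-7 \right)} = \left(304 - 334\right) - 978 \left(- \frac{1}{3} + \frac{1}{3} \cdot 3 + \frac{1}{3} \left(-7\right)\right) = -30 - 978 \left(- \frac{1}{3} + 1 - \frac{7}{3}\right) = -30 - 978 \left(- \frac{5}{3}\right) = -30 - -1630 = -30 + 1630 = 1600$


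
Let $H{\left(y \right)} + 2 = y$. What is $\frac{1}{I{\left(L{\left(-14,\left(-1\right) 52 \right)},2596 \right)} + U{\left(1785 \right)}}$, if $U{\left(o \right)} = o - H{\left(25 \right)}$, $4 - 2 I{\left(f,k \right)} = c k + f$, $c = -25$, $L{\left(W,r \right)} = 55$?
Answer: $\frac{2}{68373} \approx 2.9251 \cdot 10^{-5}$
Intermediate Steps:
$H{\left(y \right)} = -2 + y$
$I{\left(f,k \right)} = 2 - \frac{f}{2} + \frac{25 k}{2}$ ($I{\left(f,k \right)} = 2 - \frac{- 25 k + f}{2} = 2 - \frac{f - 25 k}{2} = 2 - \left(\frac{f}{2} - \frac{25 k}{2}\right) = 2 - \frac{f}{2} + \frac{25 k}{2}$)
$U{\left(o \right)} = -23 + o$ ($U{\left(o \right)} = o - \left(-2 + 25\right) = o - 23 = -23 + o$)
$\frac{1}{I{\left(L{\left(-14,\left(-1\right) 52 \right)},2596 \right)} + U{\left(1785 \right)}} = \frac{1}{\left(2 - \frac{55}{2} + \frac{25}{2} \cdot 2596\right) + \left(-23 + 1785\right)} = \frac{1}{\left(2 - \frac{55}{2} + 32450\right) + 1762} = \frac{1}{\frac{64849}{2} + 1762} = \frac{1}{\frac{68373}{2}} = \frac{2}{68373}$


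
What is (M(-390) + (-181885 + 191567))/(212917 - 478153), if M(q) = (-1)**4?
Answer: -421/11532 ≈ -0.036507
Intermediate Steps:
M(q) = 1
(M(-390) + (-181885 + 191567))/(212917 - 478153) = (1 + (-181885 + 191567))/(212917 - 478153) = (1 + 9682)/(-265236) = 9683*(-1/265236) = -421/11532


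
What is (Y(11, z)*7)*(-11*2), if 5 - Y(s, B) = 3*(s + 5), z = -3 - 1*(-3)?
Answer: 6622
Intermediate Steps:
z = 0 (z = -3 + 3 = 0)
Y(s, B) = -10 - 3*s (Y(s, B) = 5 - 3*(s + 5) = 5 - 3*(5 + s) = 5 - (15 + 3*s) = 5 + (-15 - 3*s) = -10 - 3*s)
(Y(11, z)*7)*(-11*2) = ((-10 - 3*11)*7)*(-11*2) = ((-10 - 33)*7)*(-22) = -43*7*(-22) = -301*(-22) = 6622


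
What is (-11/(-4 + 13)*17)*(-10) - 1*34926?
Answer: -312464/9 ≈ -34718.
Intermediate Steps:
(-11/(-4 + 13)*17)*(-10) - 1*34926 = (-11/9*17)*(-10) - 34926 = (-11*⅑*17)*(-10) - 34926 = -11/9*17*(-10) - 34926 = -187/9*(-10) - 34926 = 1870/9 - 34926 = -312464/9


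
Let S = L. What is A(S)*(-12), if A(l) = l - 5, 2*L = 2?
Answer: 48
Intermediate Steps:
L = 1 (L = (½)*2 = 1)
S = 1
A(l) = -5 + l
A(S)*(-12) = (-5 + 1)*(-12) = -4*(-12) = 48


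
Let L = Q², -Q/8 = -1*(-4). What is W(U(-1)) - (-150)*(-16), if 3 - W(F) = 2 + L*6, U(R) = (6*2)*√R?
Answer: -8543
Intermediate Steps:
Q = -32 (Q = -(-8)*(-4) = -8*4 = -32)
U(R) = 12*√R
L = 1024 (L = (-32)² = 1024)
W(F) = -6143 (W(F) = 3 - (2 + 1024*6) = 3 - (2 + 6144) = 3 - 1*6146 = 3 - 6146 = -6143)
W(U(-1)) - (-150)*(-16) = -6143 - (-150)*(-16) = -6143 - 25*96 = -6143 - 2400 = -8543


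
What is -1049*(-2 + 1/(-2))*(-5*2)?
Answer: -26225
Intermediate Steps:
-1049*(-2 + 1/(-2))*(-5*2) = -1049*(-2 - 1/2)*(-10) = -(-5245)*(-10)/2 = -1049*25 = -26225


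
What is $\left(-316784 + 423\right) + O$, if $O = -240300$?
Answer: $-556661$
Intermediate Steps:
$\left(-316784 + 423\right) + O = \left(-316784 + 423\right) - 240300 = -316361 - 240300 = -556661$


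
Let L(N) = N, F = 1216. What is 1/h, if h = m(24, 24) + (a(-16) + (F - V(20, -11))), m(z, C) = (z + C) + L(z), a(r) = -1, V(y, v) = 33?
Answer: 1/1254 ≈ 0.00079745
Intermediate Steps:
m(z, C) = C + 2*z (m(z, C) = (z + C) + z = (C + z) + z = C + 2*z)
h = 1254 (h = (24 + 2*24) + (-1 + (1216 - 1*33)) = (24 + 48) + (-1 + (1216 - 33)) = 72 + (-1 + 1183) = 72 + 1182 = 1254)
1/h = 1/1254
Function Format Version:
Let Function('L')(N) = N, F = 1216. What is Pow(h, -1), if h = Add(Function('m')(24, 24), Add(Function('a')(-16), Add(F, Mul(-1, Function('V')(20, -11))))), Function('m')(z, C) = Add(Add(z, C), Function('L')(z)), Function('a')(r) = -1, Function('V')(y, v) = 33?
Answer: Rational(1, 1254) ≈ 0.00079745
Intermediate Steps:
Function('m')(z, C) = Add(C, Mul(2, z)) (Function('m')(z, C) = Add(Add(z, C), z) = Add(Add(C, z), z) = Add(C, Mul(2, z)))
h = 1254 (h = Add(Add(24, Mul(2, 24)), Add(-1, Add(1216, Mul(-1, 33)))) = Add(Add(24, 48), Add(-1, Add(1216, -33))) = Add(72, Add(-1, 1183)) = Add(72, 1182) = 1254)
Pow(h, -1) = Pow(1254, -1) = Rational(1, 1254)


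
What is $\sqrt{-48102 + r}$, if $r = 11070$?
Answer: $2 i \sqrt{9258} \approx 192.44 i$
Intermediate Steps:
$\sqrt{-48102 + r} = \sqrt{-48102 + 11070} = \sqrt{-37032} = 2 i \sqrt{9258}$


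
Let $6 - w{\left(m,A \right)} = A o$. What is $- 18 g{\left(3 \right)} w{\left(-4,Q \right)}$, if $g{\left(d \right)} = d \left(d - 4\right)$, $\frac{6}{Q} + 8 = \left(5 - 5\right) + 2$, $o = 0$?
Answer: $324$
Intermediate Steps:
$Q = -1$ ($Q = \frac{6}{-8 + \left(\left(5 - 5\right) + 2\right)} = \frac{6}{-8 + \left(0 + 2\right)} = \frac{6}{-8 + 2} = \frac{6}{-6} = 6 \left(- \frac{1}{6}\right) = -1$)
$g{\left(d \right)} = d \left(-4 + d\right)$
$w{\left(m,A \right)} = 6$ ($w{\left(m,A \right)} = 6 - A 0 = 6 - 0 = 6 + 0 = 6$)
$- 18 g{\left(3 \right)} w{\left(-4,Q \right)} = - 18 \cdot 3 \left(-4 + 3\right) 6 = - 18 \cdot 3 \left(-1\right) 6 = \left(-18\right) \left(-3\right) 6 = 54 \cdot 6 = 324$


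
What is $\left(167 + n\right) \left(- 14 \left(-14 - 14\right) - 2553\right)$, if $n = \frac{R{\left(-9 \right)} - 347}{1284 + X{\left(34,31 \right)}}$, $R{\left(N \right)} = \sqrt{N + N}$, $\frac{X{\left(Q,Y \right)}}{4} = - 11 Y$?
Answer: $- \frac{29620827}{80} + \frac{6483 i \sqrt{2}}{80} \approx -3.7026 \cdot 10^{5} + 114.6 i$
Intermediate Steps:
$X{\left(Q,Y \right)} = - 44 Y$ ($X{\left(Q,Y \right)} = 4 \left(- 11 Y\right) = - 44 Y$)
$R{\left(N \right)} = \sqrt{2} \sqrt{N}$ ($R{\left(N \right)} = \sqrt{2 N} = \sqrt{2} \sqrt{N}$)
$n = \frac{347}{80} - \frac{3 i \sqrt{2}}{80}$ ($n = \frac{\sqrt{2} \sqrt{-9} - 347}{1284 - 1364} = \frac{\sqrt{2} \cdot 3 i - 347}{1284 - 1364} = \frac{3 i \sqrt{2} - 347}{-80} = \left(-347 + 3 i \sqrt{2}\right) \left(- \frac{1}{80}\right) = \frac{347}{80} - \frac{3 i \sqrt{2}}{80} \approx 4.3375 - 0.053033 i$)
$\left(167 + n\right) \left(- 14 \left(-14 - 14\right) - 2553\right) = \left(167 + \left(\frac{347}{80} - \frac{3 i \sqrt{2}}{80}\right)\right) \left(- 14 \left(-14 - 14\right) - 2553\right) = \left(\frac{13707}{80} - \frac{3 i \sqrt{2}}{80}\right) \left(\left(-14\right) \left(-28\right) - 2553\right) = \left(\frac{13707}{80} - \frac{3 i \sqrt{2}}{80}\right) \left(392 - 2553\right) = \left(\frac{13707}{80} - \frac{3 i \sqrt{2}}{80}\right) \left(-2161\right) = - \frac{29620827}{80} + \frac{6483 i \sqrt{2}}{80}$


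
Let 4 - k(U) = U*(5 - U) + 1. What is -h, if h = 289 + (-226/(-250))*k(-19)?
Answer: -87992/125 ≈ -703.94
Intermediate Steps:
k(U) = 3 - U*(5 - U) (k(U) = 4 - (U*(5 - U) + 1) = 4 - (1 + U*(5 - U)) = 4 + (-1 - U*(5 - U)) = 3 - U*(5 - U))
h = 87992/125 (h = 289 + (-226/(-250))*(3 + (-19)**2 - 5*(-19)) = 289 + (-226*(-1/250))*(3 + 361 + 95) = 289 + (113/125)*459 = 289 + 51867/125 = 87992/125 ≈ 703.94)
-h = -1*87992/125 = -87992/125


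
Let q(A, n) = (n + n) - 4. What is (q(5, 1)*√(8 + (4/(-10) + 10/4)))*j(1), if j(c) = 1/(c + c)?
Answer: -√1010/10 ≈ -3.1781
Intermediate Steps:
q(A, n) = -4 + 2*n (q(A, n) = 2*n - 4 = -4 + 2*n)
j(c) = 1/(2*c)
(q(5, 1)*√(8 + (4/(-10) + 10/4)))*j(1) = ((-4 + 2*1)*√(8 + (4/(-10) + 10/4)))*((½)/1) = ((-4 + 2)*√(8 + (4*(-⅒) + 10*(¼))))*((½)*1) = -2*√(8 + (-⅖ + 5/2))*(½) = -2*√(8 + 21/10)*(½) = -√1010/5*(½) = -√1010/10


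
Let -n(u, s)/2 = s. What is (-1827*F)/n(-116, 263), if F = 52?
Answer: 47502/263 ≈ 180.62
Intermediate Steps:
n(u, s) = -2*s
(-1827*F)/n(-116, 263) = (-1827*52)/((-2*263)) = -95004/(-526) = -95004*(-1/526) = 47502/263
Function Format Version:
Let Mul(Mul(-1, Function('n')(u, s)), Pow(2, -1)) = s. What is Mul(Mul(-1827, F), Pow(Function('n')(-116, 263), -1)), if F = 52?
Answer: Rational(47502, 263) ≈ 180.62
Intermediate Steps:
Function('n')(u, s) = Mul(-2, s)
Mul(Mul(-1827, F), Pow(Function('n')(-116, 263), -1)) = Mul(Mul(-1827, 52), Pow(Mul(-2, 263), -1)) = Mul(-95004, Pow(-526, -1)) = Mul(-95004, Rational(-1, 526)) = Rational(47502, 263)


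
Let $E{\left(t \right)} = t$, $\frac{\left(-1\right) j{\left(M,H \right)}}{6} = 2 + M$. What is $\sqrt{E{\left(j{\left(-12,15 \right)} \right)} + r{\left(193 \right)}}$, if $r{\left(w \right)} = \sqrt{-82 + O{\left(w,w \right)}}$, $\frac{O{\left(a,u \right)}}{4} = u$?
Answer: $\sqrt{60 + \sqrt{690}} \approx 9.2881$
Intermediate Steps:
$O{\left(a,u \right)} = 4 u$
$r{\left(w \right)} = \sqrt{-82 + 4 w}$
$j{\left(M,H \right)} = -12 - 6 M$ ($j{\left(M,H \right)} = - 6 \left(2 + M\right) = -12 - 6 M$)
$\sqrt{E{\left(j{\left(-12,15 \right)} \right)} + r{\left(193 \right)}} = \sqrt{\left(-12 - -72\right) + \sqrt{-82 + 4 \cdot 193}} = \sqrt{\left(-12 + 72\right) + \sqrt{-82 + 772}} = \sqrt{60 + \sqrt{690}}$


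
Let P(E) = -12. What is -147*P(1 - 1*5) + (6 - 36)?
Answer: 1734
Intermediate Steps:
-147*P(1 - 1*5) + (6 - 36) = -147*(-12) + (6 - 36) = 1764 - 30 = 1734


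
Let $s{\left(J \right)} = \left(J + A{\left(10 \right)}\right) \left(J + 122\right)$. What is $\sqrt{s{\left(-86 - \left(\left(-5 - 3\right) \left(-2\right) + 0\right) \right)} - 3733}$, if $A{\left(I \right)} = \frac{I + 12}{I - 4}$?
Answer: $\frac{i \sqrt{51297}}{3} \approx 75.496 i$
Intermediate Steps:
$A{\left(I \right)} = \frac{12 + I}{-4 + I}$
$s{\left(J \right)} = \left(122 + J\right) \left(\frac{11}{3} + J\right)$ ($s{\left(J \right)} = \left(J + \frac{12 + 10}{-4 + 10}\right) \left(J + 122\right) = \left(J + \frac{1}{6} \cdot 22\right) \left(122 + J\right) = \left(J + \frac{11}{3}\right) \left(122 + J\right) = \left(\frac{11}{3} + J\right) \left(122 + J\right) = \left(122 + J\right) \left(\frac{11}{3} + J\right)$)
$\sqrt{s{\left(-86 - \left(\left(-5 - 3\right) \left(-2\right) + 0\right) \right)} - 3733} = \sqrt{\left(\frac{1342}{3} + \left(-86 - \left(\left(-5 - 3\right) \left(-2\right) + 0\right)\right)^{2} + \frac{377 \left(-86 - \left(\left(-5 - 3\right) \left(-2\right) + 0\right)\right)}{3}\right) - 3733} = \sqrt{\left(\frac{1342}{3} + \left(-86 - \left(\left(-8\right) \left(-2\right) + 0\right)\right)^{2} + \frac{377 \left(-86 - \left(\left(-8\right) \left(-2\right) + 0\right)\right)}{3}\right) - 3733} = \sqrt{\left(\frac{1342}{3} + \left(-86 - \left(16 + 0\right)\right)^{2} + \frac{377 \left(-86 - \left(16 + 0\right)\right)}{3}\right) - 3733} = \sqrt{\left(\frac{1342}{3} + \left(-86 - 16\right)^{2} + \frac{377 \left(-86 - 16\right)}{3}\right) - 3733} = \sqrt{\left(\frac{1342}{3} + \left(-102\right)^{2} + \frac{377}{3} \left(-102\right)\right) - 3733} = \sqrt{\left(\frac{1342}{3} + 10404 - 12818\right) - 3733} = \sqrt{- \frac{5900}{3} - 3733} = \sqrt{- \frac{17099}{3}} = \frac{i \sqrt{51297}}{3}$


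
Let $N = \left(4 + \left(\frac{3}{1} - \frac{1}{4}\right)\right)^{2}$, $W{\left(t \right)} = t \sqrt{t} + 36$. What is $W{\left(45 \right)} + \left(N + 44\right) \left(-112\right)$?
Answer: $-9995 + 135 \sqrt{5} \approx -9693.1$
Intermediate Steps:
$W{\left(t \right)} = 36 + t^{\frac{3}{2}}$ ($W{\left(t \right)} = t^{\frac{3}{2}} + 36 = 36 + t^{\frac{3}{2}}$)
$N = \frac{729}{16}$ ($N = \left(4 + \left(3 \cdot 1 - \frac{1}{4}\right)\right)^{2} = \left(4 + \left(3 - \frac{1}{4}\right)\right)^{2} = \left(4 + \frac{11}{4}\right)^{2} = \left(\frac{27}{4}\right)^{2} = \frac{729}{16} \approx 45.563$)
$W{\left(45 \right)} + \left(N + 44\right) \left(-112\right) = \left(36 + 45^{\frac{3}{2}}\right) + \left(\frac{729}{16} + 44\right) \left(-112\right) = \left(36 + 135 \sqrt{5}\right) + \frac{1433}{16} \left(-112\right) = \left(36 + 135 \sqrt{5}\right) - 10031 = -9995 + 135 \sqrt{5}$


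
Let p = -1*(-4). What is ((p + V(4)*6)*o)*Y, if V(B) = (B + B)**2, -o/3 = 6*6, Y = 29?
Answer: -1215216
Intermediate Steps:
p = 4
o = -108 (o = -18*6 = -3*36 = -108)
V(B) = 4*B**2 (V(B) = (2*B)**2 = 4*B**2)
((p + V(4)*6)*o)*Y = ((4 + (4*4**2)*6)*(-108))*29 = ((4 + (4*16)*6)*(-108))*29 = ((4 + 64*6)*(-108))*29 = ((4 + 384)*(-108))*29 = (388*(-108))*29 = -41904*29 = -1215216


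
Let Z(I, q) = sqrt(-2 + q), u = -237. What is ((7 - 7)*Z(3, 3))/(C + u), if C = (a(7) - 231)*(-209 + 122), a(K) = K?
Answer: 0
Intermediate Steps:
C = 19488 (C = (7 - 231)*(-209 + 122) = -224*(-87) = 19488)
((7 - 7)*Z(3, 3))/(C + u) = ((7 - 7)*sqrt(-2 + 3))/(19488 - 237) = (0*sqrt(1))/19251 = (0*1)*(1/19251) = 0*(1/19251) = 0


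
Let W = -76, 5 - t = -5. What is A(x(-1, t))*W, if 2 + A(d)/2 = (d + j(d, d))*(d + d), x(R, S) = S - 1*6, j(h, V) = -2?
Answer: -2128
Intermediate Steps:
t = 10 (t = 5 - 1*(-5) = 5 + 5 = 10)
x(R, S) = -6 + S (x(R, S) = S - 6 = -6 + S)
A(d) = -4 + 4*d*(-2 + d) (A(d) = -4 + 2*((d - 2)*(d + d)) = -4 + 2*((-2 + d)*(2*d)) = -4 + 2*(2*d*(-2 + d)) = -4 + 4*d*(-2 + d))
A(x(-1, t))*W = (-4 - 8*(-6 + 10) + 4*(-6 + 10)**2)*(-76) = (-4 - 8*4 + 4*4**2)*(-76) = (-4 - 32 + 4*16)*(-76) = (-4 - 32 + 64)*(-76) = 28*(-76) = -2128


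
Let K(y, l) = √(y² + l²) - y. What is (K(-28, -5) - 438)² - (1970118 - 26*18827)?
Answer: -1480616 + (410 - √809)² ≈ -1.3350e+6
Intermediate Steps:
K(y, l) = √(l² + y²) - y
(K(-28, -5) - 438)² - (1970118 - 26*18827) = ((√((-5)² + (-28)²) - 1*(-28)) - 438)² - (1970118 - 26*18827) = ((√(25 + 784) + 28) - 438)² - (1970118 - 1*489502) = ((√809 + 28) - 438)² - (1970118 - 489502) = ((28 + √809) - 438)² - 1*1480616 = (-410 + √809)² - 1480616 = -1480616 + (-410 + √809)²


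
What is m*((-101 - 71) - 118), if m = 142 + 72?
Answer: -62060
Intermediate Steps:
m = 214
m*((-101 - 71) - 118) = 214*((-101 - 71) - 118) = 214*(-172 - 118) = 214*(-290) = -62060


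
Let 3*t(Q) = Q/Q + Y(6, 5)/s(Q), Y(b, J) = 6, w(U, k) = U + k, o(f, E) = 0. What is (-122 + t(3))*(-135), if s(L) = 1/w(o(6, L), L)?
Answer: 15615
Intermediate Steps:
s(L) = 1/L (s(L) = 1/(0 + L) = 1/L)
t(Q) = 1/3 + 2*Q (t(Q) = (Q/Q + 6/(1/Q))/3 = (1 + 6*Q)/3 = 1/3 + 2*Q)
(-122 + t(3))*(-135) = (-122 + (1/3 + 2*3))*(-135) = (-122 + (1/3 + 6))*(-135) = (-122 + 19/3)*(-135) = -347/3*(-135) = 15615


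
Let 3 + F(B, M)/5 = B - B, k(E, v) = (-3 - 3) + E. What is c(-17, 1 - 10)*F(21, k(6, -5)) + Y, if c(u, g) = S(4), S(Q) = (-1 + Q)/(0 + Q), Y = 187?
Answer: 703/4 ≈ 175.75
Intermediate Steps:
k(E, v) = -6 + E
S(Q) = (-1 + Q)/Q
c(u, g) = 3/4 (c(u, g) = (-1 + 4)/4 = (1/4)*3 = 3/4)
F(B, M) = -15 (F(B, M) = -15 + 5*(B - B) = -15 + 5*0 = -15 + 0 = -15)
c(-17, 1 - 10)*F(21, k(6, -5)) + Y = (3/4)*(-15) + 187 = -45/4 + 187 = 703/4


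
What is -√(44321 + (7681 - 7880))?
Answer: -√44122 ≈ -210.05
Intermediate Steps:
-√(44321 + (7681 - 7880)) = -√(44321 - 199) = -√44122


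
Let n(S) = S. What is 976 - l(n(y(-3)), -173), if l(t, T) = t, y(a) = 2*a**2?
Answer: 958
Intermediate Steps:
976 - l(n(y(-3)), -173) = 976 - 2*(-3)**2 = 976 - 2*9 = 976 - 1*18 = 976 - 18 = 958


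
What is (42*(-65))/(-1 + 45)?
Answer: -1365/22 ≈ -62.045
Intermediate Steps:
(42*(-65))/(-1 + 45) = -2730/44 = -2730*1/44 = -1365/22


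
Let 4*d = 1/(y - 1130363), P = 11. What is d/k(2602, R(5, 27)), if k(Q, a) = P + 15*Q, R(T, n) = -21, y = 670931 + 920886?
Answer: 1/72062502456 ≈ 1.3877e-11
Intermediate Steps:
y = 1591817
k(Q, a) = 11 + 15*Q
d = 1/1845816 (d = 1/(4*(1591817 - 1130363)) = (1/4)/461454 = (1/4)*(1/461454) = 1/1845816 ≈ 5.4177e-7)
d/k(2602, R(5, 27)) = 1/(1845816*(11 + 15*2602)) = 1/(1845816*(11 + 39030)) = (1/1845816)/39041 = (1/1845816)*(1/39041) = 1/72062502456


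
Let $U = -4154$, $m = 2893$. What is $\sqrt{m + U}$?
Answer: $i \sqrt{1261} \approx 35.511 i$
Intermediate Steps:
$\sqrt{m + U} = \sqrt{2893 - 4154} = \sqrt{-1261} = i \sqrt{1261}$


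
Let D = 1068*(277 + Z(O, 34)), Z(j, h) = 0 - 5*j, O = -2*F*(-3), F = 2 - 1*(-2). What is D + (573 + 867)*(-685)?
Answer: -818724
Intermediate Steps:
F = 4 (F = 2 + 2 = 4)
O = 24 (O = -2*4*(-3) = -8*(-3) = 24)
Z(j, h) = -5*j
D = 167676 (D = 1068*(277 - 5*24) = 1068*(277 - 120) = 1068*157 = 167676)
D + (573 + 867)*(-685) = 167676 + (573 + 867)*(-685) = 167676 + 1440*(-685) = 167676 - 986400 = -818724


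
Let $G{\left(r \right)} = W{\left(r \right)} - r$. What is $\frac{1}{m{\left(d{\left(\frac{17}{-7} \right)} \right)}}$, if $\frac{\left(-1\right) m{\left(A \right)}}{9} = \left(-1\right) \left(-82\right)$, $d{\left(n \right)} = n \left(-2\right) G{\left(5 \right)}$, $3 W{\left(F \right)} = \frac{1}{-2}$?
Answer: $- \frac{1}{738} \approx -0.001355$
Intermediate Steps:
$W{\left(F \right)} = - \frac{1}{6}$ ($W{\left(F \right)} = \frac{1}{3 \left(-2\right)} = \frac{1}{3} \left(- \frac{1}{2}\right) = - \frac{1}{6}$)
$G{\left(r \right)} = - \frac{1}{6} - r$
$d{\left(n \right)} = \frac{31 n}{3}$ ($d{\left(n \right)} = n \left(-2\right) \left(- \frac{1}{6} - 5\right) = - 2 n \left(- \frac{1}{6} - 5\right) = - 2 n \left(- \frac{31}{6}\right) = \frac{31 n}{3}$)
$m{\left(A \right)} = -738$ ($m{\left(A \right)} = - 9 \left(\left(-1\right) \left(-82\right)\right) = \left(-9\right) 82 = -738$)
$\frac{1}{m{\left(d{\left(\frac{17}{-7} \right)} \right)}} = \frac{1}{-738} = - \frac{1}{738}$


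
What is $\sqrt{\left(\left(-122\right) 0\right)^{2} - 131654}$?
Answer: $i \sqrt{131654} \approx 362.84 i$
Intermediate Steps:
$\sqrt{\left(\left(-122\right) 0\right)^{2} - 131654} = \sqrt{0^{2} - 131654} = \sqrt{0 - 131654} = \sqrt{-131654} = i \sqrt{131654}$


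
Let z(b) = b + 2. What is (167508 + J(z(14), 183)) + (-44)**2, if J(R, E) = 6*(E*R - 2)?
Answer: 187000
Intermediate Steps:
z(b) = 2 + b
J(R, E) = -12 + 6*E*R (J(R, E) = 6*(-2 + E*R) = -12 + 6*E*R)
(167508 + J(z(14), 183)) + (-44)**2 = (167508 + (-12 + 6*183*(2 + 14))) + (-44)**2 = (167508 + (-12 + 6*183*16)) + 1936 = (167508 + (-12 + 17568)) + 1936 = (167508 + 17556) + 1936 = 185064 + 1936 = 187000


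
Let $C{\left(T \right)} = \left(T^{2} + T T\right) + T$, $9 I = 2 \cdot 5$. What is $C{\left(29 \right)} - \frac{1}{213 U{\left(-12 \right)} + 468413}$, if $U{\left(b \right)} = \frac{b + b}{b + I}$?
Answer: $\frac{39310637302}{22975241} \approx 1711.0$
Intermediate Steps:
$I = \frac{10}{9}$ ($I = \frac{2 \cdot 5}{9} = \frac{1}{9} \cdot 10 = \frac{10}{9} \approx 1.1111$)
$U{\left(b \right)} = \frac{2 b}{\frac{10}{9} + b}$ ($U{\left(b \right)} = \frac{b + b}{b + \frac{10}{9}} = \frac{2 b}{\frac{10}{9} + b}$)
$C{\left(T \right)} = T + 2 T^{2}$ ($C{\left(T \right)} = \left(T^{2} + T^{2}\right) + T = 2 T^{2} + T = T + 2 T^{2}$)
$C{\left(29 \right)} - \frac{1}{213 U{\left(-12 \right)} + 468413} = 29 \left(1 + 2 \cdot 29\right) - \frac{1}{213 \cdot 18 \left(-12\right) \frac{1}{10 + 9 \left(-12\right)} + 468413} = 29 \left(1 + 58\right) - \frac{1}{213 \cdot 18 \left(-12\right) \frac{1}{10 - 108} + 468413} = 29 \cdot 59 - \frac{1}{213 \cdot 18 \left(-12\right) \frac{1}{-98} + 468413} = 1711 - \frac{1}{213 \cdot 18 \left(-12\right) \left(- \frac{1}{98}\right) + 468413} = 1711 - \frac{1}{213 \cdot \frac{108}{49} + 468413} = 1711 - \frac{1}{\frac{23004}{49} + 468413} = 1711 - \frac{1}{\frac{22975241}{49}} = 1711 - \frac{49}{22975241} = \frac{39310637302}{22975241}$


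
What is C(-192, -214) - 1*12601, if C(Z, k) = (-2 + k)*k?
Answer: 33623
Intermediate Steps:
C(Z, k) = k*(-2 + k)
C(-192, -214) - 1*12601 = -214*(-2 - 214) - 1*12601 = -214*(-216) - 12601 = 46224 - 12601 = 33623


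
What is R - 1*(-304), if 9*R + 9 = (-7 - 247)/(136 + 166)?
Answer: 411650/1359 ≈ 302.91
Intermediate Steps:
R = -1486/1359 (R = -1 + ((-7 - 247)/(136 + 166))/9 = -1 + (-254/302)/9 = -1 + (-254*1/302)/9 = -1 + (⅑)*(-127/151) = -1 - 127/1359 = -1486/1359 ≈ -1.0935)
R - 1*(-304) = -1486/1359 - 1*(-304) = -1486/1359 + 304 = 411650/1359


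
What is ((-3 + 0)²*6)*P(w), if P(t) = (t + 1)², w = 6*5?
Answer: 51894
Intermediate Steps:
w = 30
P(t) = (1 + t)²
((-3 + 0)²*6)*P(w) = ((-3 + 0)²*6)*(1 + 30)² = ((-3)²*6)*31² = (9*6)*961 = 54*961 = 51894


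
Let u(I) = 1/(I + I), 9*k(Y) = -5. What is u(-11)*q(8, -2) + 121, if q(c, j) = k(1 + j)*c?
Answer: 11999/99 ≈ 121.20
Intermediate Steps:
k(Y) = -5/9 (k(Y) = (⅑)*(-5) = -5/9)
q(c, j) = -5*c/9
u(I) = 1/(2*I)
u(-11)*q(8, -2) + 121 = ((½)/(-11))*(-5/9*8) + 121 = ((½)*(-1/11))*(-40/9) + 121 = -1/22*(-40/9) + 121 = 20/99 + 121 = 11999/99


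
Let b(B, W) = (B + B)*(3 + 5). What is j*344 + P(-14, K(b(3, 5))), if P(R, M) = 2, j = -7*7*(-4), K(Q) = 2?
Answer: 67426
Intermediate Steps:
b(B, W) = 16*B (b(B, W) = (2*B)*8 = 16*B)
j = 196 (j = -49*(-4) = 196)
j*344 + P(-14, K(b(3, 5))) = 196*344 + 2 = 67424 + 2 = 67426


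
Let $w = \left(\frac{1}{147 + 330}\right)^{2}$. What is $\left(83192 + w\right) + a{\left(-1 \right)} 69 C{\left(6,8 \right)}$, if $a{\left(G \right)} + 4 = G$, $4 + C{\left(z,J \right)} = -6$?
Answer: $\frac{19713567619}{227529} \approx 86642.0$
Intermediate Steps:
$C{\left(z,J \right)} = -10$ ($C{\left(z,J \right)} = -4 - 6 = -10$)
$a{\left(G \right)} = -4 + G$
$w = \frac{1}{227529}$ ($w = \left(\frac{1}{477}\right)^{2} = \frac{1}{227529} \approx 4.395 \cdot 10^{-6}$)
$\left(83192 + w\right) + a{\left(-1 \right)} 69 C{\left(6,8 \right)} = \left(83192 + \frac{1}{227529}\right) + \left(-4 - 1\right) 69 \left(-10\right) = \frac{18928592569}{227529} + \left(-5\right) 69 \left(-10\right) = \frac{18928592569}{227529} - -3450 = \frac{18928592569}{227529} + 3450 = \frac{19713567619}{227529}$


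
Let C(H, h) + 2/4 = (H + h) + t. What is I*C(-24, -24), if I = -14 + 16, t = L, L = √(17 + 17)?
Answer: -97 + 2*√34 ≈ -85.338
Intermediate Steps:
L = √34 ≈ 5.8309
t = √34 ≈ 5.8309
I = 2
C(H, h) = -½ + H + h + √34 (C(H, h) = -½ + ((H + h) + √34) = -½ + (H + h + √34) = -½ + H + h + √34)
I*C(-24, -24) = 2*(-½ - 24 - 24 + √34) = 2*(-97/2 + √34) = -97 + 2*√34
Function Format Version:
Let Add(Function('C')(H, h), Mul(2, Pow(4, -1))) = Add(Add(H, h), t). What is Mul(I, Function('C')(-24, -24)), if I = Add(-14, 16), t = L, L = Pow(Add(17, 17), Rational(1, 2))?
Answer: Add(-97, Mul(2, Pow(34, Rational(1, 2)))) ≈ -85.338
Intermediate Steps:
L = Pow(34, Rational(1, 2)) ≈ 5.8309
t = Pow(34, Rational(1, 2)) ≈ 5.8309
I = 2
Function('C')(H, h) = Add(Rational(-1, 2), H, h, Pow(34, Rational(1, 2))) (Function('C')(H, h) = Add(Rational(-1, 2), Add(Add(H, h), Pow(34, Rational(1, 2)))) = Add(Rational(-1, 2), Add(H, h, Pow(34, Rational(1, 2)))) = Add(Rational(-1, 2), H, h, Pow(34, Rational(1, 2))))
Mul(I, Function('C')(-24, -24)) = Mul(2, Add(Rational(-1, 2), -24, -24, Pow(34, Rational(1, 2)))) = Mul(2, Add(Rational(-97, 2), Pow(34, Rational(1, 2)))) = Add(-97, Mul(2, Pow(34, Rational(1, 2))))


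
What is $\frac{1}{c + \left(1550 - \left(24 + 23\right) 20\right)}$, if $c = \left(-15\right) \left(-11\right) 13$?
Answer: $\frac{1}{2755} \approx 0.00036298$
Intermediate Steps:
$c = 2145$ ($c = 165 \cdot 13 = 2145$)
$\frac{1}{c + \left(1550 - \left(24 + 23\right) 20\right)} = \frac{1}{2145 + \left(1550 - \left(24 + 23\right) 20\right)} = \frac{1}{2145 + \left(1550 - 47 \cdot 20\right)} = \frac{1}{2145 + \left(1550 - 940\right)} = \frac{1}{2145 + 610} = \frac{1}{2755}$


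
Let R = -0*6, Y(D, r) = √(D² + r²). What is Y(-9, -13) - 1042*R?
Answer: 5*√10 ≈ 15.811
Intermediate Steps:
R = 0 (R = -7*0 = 0)
Y(-9, -13) - 1042*R = √((-9)² + (-13)²) - 1042*0 = √(81 + 169) + 0 = √250 + 0 = 5*√10 + 0 = 5*√10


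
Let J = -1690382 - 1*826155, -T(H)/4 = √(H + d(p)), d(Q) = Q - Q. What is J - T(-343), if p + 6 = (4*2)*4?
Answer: -2516537 + 28*I*√7 ≈ -2.5165e+6 + 74.081*I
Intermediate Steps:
p = 26 (p = -6 + (4*2)*4 = -6 + 8*4 = -6 + 32 = 26)
d(Q) = 0
T(H) = -4*√H (T(H) = -4*√(H + 0) = -4*√H)
J = -2516537 (J = -1690382 - 826155 = -2516537)
J - T(-343) = -2516537 - (-4)*√(-343) = -2516537 - (-4)*7*I*√7 = -2516537 - (-28)*I*√7 = -2516537 + 28*I*√7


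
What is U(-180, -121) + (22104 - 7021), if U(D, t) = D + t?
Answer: 14782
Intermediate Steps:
U(-180, -121) + (22104 - 7021) = (-180 - 121) + (22104 - 7021) = -301 + 15083 = 14782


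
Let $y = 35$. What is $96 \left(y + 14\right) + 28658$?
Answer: $33362$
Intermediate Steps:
$96 \left(y + 14\right) + 28658 = 96 \left(35 + 14\right) + 28658 = 96 \cdot 49 + 28658 = 4704 + 28658 = 33362$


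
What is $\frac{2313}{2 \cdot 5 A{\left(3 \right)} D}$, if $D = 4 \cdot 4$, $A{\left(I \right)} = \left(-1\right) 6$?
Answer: $- \frac{771}{320} \approx -2.4094$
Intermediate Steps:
$A{\left(I \right)} = -6$
$D = 16$
$\frac{2313}{2 \cdot 5 A{\left(3 \right)} D} = \frac{2313}{2 \cdot 5 \left(-6\right) 16} = \frac{2313}{10 \left(-6\right) 16} = \frac{2313}{\left(-60\right) 16} = \frac{2313}{-960} = 2313 \left(- \frac{1}{960}\right) = - \frac{771}{320}$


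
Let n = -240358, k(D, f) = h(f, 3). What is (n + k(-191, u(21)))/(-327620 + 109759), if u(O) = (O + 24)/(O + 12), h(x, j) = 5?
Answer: 240353/217861 ≈ 1.1032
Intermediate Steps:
u(O) = (24 + O)/(12 + O)
k(D, f) = 5
(n + k(-191, u(21)))/(-327620 + 109759) = (-240358 + 5)/(-327620 + 109759) = -240353/(-217861) = -240353*(-1/217861) = 240353/217861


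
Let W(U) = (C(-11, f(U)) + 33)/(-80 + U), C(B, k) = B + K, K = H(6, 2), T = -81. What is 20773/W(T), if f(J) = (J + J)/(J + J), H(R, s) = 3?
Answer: -3344453/25 ≈ -1.3378e+5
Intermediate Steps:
f(J) = 1 (f(J) = (2*J)/((2*J)) = (2*J)*(1/(2*J)) = 1)
K = 3
C(B, k) = 3 + B (C(B, k) = B + 3 = 3 + B)
W(U) = 25/(-80 + U) (W(U) = ((3 - 11) + 33)/(-80 + U) = (-8 + 33)/(-80 + U) = 25/(-80 + U))
20773/W(T) = 20773/((25/(-80 - 81))) = 20773/((25/(-161))) = 20773/((25*(-1/161))) = 20773/(-25/161) = 20773*(-161/25) = -3344453/25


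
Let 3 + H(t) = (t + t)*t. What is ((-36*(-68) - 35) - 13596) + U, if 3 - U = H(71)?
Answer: -21259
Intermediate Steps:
H(t) = -3 + 2*t² (H(t) = -3 + (t + t)*t = -3 + (2*t)*t = -3 + 2*t²)
U = -10076 (U = 3 - (-3 + 2*71²) = 3 - (-3 + 2*5041) = 3 - (-3 + 10082) = 3 - 1*10079 = 3 - 10079 = -10076)
((-36*(-68) - 35) - 13596) + U = ((-36*(-68) - 35) - 13596) - 10076 = ((2448 - 35) - 13596) - 10076 = (2413 - 13596) - 10076 = -11183 - 10076 = -21259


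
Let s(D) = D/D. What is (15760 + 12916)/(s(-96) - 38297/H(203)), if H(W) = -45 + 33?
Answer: 344112/38309 ≈ 8.9825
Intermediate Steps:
s(D) = 1
H(W) = -12
(15760 + 12916)/(s(-96) - 38297/H(203)) = (15760 + 12916)/(1 - 38297/(-12)) = 28676/(1 - 38297*(-1/12)) = 28676/(1 + 38297/12) = 28676/(38309/12) = 28676*(12/38309) = 344112/38309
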